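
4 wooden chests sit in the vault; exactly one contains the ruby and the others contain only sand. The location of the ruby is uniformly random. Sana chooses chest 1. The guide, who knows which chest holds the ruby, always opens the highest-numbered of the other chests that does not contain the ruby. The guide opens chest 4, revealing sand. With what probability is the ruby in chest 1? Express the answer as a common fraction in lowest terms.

Apply Bayes' rule, conditioning on where the ruby actually is.
If it is in any of chests 1, 2, and 3 (prior 1/4 each): chest 4 is the highest-numbered option available, probability 1; weight (1/4)·1 = 1/4 each.
If it is in chest 4 (prior 1/4): the guide opened chest 4, so this case is ruled out; weight (1/4)·0 = 0.
The weights sum to 3/4.
So P(the ruby in chest 1 | the guide opened chest 4) = (1/4) / (3/4) = 1/3.

1/3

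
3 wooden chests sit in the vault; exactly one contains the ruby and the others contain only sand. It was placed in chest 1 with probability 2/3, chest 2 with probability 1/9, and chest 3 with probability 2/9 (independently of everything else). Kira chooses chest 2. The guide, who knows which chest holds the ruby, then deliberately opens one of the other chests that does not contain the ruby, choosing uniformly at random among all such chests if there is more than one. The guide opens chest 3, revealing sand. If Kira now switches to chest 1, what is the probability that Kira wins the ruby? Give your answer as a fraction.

12/13

Consider each possible location of the ruby in turn.
If it is in chest 1 (prior 2/3): the guide has no choice, probability 1; weight (2/3)·1 = 2/3.
If it is in chest 2 (prior 1/9): the guide has 2 equally likely choices, so probability 1/2; weight (1/9)·(1/2) = 1/18.
If it is in chest 3 (prior 2/9): the guide opened chest 3, so this case is ruled out; weight (2/9)·0 = 0.
The weights sum to 13/18.
So P(the ruby in chest 1 | the guide opened chest 3) = (2/3) / (13/18) = 12/13.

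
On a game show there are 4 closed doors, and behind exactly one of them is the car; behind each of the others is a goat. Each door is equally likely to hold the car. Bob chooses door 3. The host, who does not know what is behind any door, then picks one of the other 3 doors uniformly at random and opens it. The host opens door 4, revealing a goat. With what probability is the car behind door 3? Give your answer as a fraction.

Apply Bayes' rule, conditioning on where the car actually is.
If it is behind any of doors 1, 2, and 3 (prior 1/4 each): the host picks door 4 with probability 1/3 regardless, and it is not the prize; weight (1/4)·(1/3) = 1/12 each.
If it is behind door 4 (prior 1/4): the host opened door 4, so this case is ruled out; weight (1/4)·0 = 0.
The weights sum to 1/4.
So P(the car behind door 3 | the host opened door 4) = (1/12) / (1/4) = 1/3.

1/3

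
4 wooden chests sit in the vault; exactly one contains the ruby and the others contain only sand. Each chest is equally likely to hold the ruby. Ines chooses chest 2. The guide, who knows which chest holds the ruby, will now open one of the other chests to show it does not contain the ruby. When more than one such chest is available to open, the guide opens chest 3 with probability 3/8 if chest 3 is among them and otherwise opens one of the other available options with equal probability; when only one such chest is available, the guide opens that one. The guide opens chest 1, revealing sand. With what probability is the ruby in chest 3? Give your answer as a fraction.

8/23

Consider each possible location of the ruby in turn.
If it is in chest 1 (prior 1/4): the guide opened chest 1, so this case is ruled out; weight (1/4)·0 = 0.
If it is in chest 2 (prior 1/4): chest 3 is available but not opened; chest 1 gets probability (1 − 3/8)/2 = 5/16; weight (1/4)·(5/16) = 5/64.
If it is in chest 3 (prior 1/4): chest 3 holds the prize so is unavailable; the guide chooses uniformly among the 2 others, probability 1/2; weight (1/4)·(1/2) = 1/8.
If it is in chest 4 (prior 1/4): chest 3 is available but not opened, probability 5/8; weight (1/4)·(5/8) = 5/32.
The weights sum to 23/64.
So P(the ruby in chest 3 | the guide opened chest 1) = (1/8) / (23/64) = 8/23.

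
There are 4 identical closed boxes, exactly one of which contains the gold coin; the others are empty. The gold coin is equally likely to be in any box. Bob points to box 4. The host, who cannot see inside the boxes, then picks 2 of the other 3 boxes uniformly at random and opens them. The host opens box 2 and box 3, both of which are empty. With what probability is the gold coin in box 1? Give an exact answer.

Because the host chose which boxes to open without knowing where the gold coin is, the choice is independent of the prize location. Learning that none of the 2 opened boxes holds the gold coin simply rules out those 2 locations and leaves the remaining 2 boxes still equally likely by symmetry.
So P(the gold coin in box 1) = 1/2.

1/2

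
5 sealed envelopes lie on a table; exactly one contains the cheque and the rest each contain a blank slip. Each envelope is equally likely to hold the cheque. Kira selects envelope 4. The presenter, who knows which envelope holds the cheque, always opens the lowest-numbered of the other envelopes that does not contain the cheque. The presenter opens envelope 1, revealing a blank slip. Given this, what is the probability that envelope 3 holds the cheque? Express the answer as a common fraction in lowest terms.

1/4

Condition on the true location of the cheque.
If it is in envelope 1 (prior 1/5): the presenter opened envelope 1, so this case is ruled out; weight (1/5)·0 = 0.
If it is in any of envelopes 2, 3, 4, and 5 (prior 1/5 each): envelope 1 is the lowest-numbered option available, probability 1; weight (1/5)·1 = 1/5 each.
The weights sum to 4/5.
So P(the cheque in envelope 3 | the presenter opened envelope 1) = (1/5) / (4/5) = 1/4.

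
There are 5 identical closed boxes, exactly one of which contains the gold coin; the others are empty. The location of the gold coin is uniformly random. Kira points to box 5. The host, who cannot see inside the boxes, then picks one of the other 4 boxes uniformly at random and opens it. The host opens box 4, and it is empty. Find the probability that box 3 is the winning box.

Condition on the true location of the gold coin.
If it is in any of boxes 1, 2, 3, and 5 (prior 1/5 each): the host picks box 4 with probability 1/4 regardless, and it is not the prize; weight (1/5)·(1/4) = 1/20 each.
If it is in box 4 (prior 1/5): the host opened box 4, so this case is ruled out; weight (1/5)·0 = 0.
The weights sum to 1/5.
So P(the gold coin in box 3 | the host opened box 4) = (1/20) / (1/5) = 1/4.

1/4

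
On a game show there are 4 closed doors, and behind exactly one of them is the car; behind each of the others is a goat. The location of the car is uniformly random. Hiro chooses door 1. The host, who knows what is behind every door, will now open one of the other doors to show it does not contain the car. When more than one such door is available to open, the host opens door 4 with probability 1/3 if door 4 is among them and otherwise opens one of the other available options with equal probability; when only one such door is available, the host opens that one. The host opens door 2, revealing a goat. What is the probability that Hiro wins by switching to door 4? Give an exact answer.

Condition on the true location of the car.
If it is behind door 1 (prior 1/4): door 4 is available but not opened; door 2 gets probability (1 − 1/3)/2 = 1/3; weight (1/4)·(1/3) = 1/12.
If it is behind door 2 (prior 1/4): the host opened door 2, so this case is ruled out; weight (1/4)·0 = 0.
If it is behind door 3 (prior 1/4): door 4 is available but not opened, probability 2/3; weight (1/4)·(2/3) = 1/6.
If it is behind door 4 (prior 1/4): door 4 holds the prize so is unavailable; the host chooses uniformly among the 2 others, probability 1/2; weight (1/4)·(1/2) = 1/8.
The weights sum to 3/8.
So P(the car behind door 4 | the host opened door 2) = (1/8) / (3/8) = 1/3.

1/3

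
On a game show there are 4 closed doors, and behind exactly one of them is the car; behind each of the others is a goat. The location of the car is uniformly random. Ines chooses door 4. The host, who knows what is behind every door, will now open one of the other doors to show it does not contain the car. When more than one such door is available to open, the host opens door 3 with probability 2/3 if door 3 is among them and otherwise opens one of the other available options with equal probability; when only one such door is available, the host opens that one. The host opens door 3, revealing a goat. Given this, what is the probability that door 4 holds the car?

Condition on the true location of the car.
If it is behind any of doors 1, 2, and 4 (prior 1/4 each): door 3 is available, opened with probability 2/3; weight (1/4)·(2/3) = 1/6 each.
If it is behind door 3 (prior 1/4): the host opened door 3, so this case is ruled out; weight (1/4)·0 = 0.
The weights sum to 1/2.
So P(the car behind door 4 | the host opened door 3) = (1/6) / (1/2) = 1/3.

1/3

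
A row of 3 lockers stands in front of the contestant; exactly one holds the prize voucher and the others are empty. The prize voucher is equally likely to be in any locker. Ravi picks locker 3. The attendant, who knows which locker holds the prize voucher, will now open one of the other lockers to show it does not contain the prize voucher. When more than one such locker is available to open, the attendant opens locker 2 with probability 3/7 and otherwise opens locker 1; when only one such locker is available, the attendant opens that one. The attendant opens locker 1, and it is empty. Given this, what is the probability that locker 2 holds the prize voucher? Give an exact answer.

Consider each possible location of the prize voucher in turn.
If it is in locker 1 (prior 1/3): the attendant opened locker 1, so this case is ruled out; weight (1/3)·0 = 0.
If it is in locker 2 (prior 1/3): only locker 1 is available, probability 1; weight (1/3)·1 = 1/3.
If it is in locker 3 (prior 1/3): locker 2 is available but not opened, probability 4/7; weight (1/3)·(4/7) = 4/21.
The weights sum to 11/21.
So P(the prize voucher in locker 2 | the attendant opened locker 1) = (1/3) / (11/21) = 7/11.

7/11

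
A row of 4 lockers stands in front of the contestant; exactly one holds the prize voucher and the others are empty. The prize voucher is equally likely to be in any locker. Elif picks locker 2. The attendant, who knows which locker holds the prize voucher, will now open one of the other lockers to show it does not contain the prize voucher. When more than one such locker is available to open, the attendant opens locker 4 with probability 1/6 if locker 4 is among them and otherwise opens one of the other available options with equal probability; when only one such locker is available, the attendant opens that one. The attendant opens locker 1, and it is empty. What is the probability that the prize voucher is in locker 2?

5/21

Condition on the true location of the prize voucher.
If it is in locker 1 (prior 1/4): the attendant opened locker 1, so this case is ruled out; weight (1/4)·0 = 0.
If it is in locker 2 (prior 1/4): locker 4 is available but not opened; locker 1 gets probability (1 − 1/6)/2 = 5/12; weight (1/4)·(5/12) = 5/48.
If it is in locker 3 (prior 1/4): locker 4 is available but not opened, probability 5/6; weight (1/4)·(5/6) = 5/24.
If it is in locker 4 (prior 1/4): locker 4 holds the prize so is unavailable; the attendant chooses uniformly among the 2 others, probability 1/2; weight (1/4)·(1/2) = 1/8.
The weights sum to 7/16.
So P(the prize voucher in locker 2 | the attendant opened locker 1) = (5/48) / (7/16) = 5/21.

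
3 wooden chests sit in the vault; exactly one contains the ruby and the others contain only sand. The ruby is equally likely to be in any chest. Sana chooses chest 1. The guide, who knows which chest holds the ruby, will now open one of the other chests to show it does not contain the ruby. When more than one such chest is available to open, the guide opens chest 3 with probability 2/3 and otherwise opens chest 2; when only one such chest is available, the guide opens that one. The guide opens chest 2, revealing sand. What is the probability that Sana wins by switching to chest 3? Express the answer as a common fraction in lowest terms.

3/4

Condition on the true location of the ruby.
If it is in chest 1 (prior 1/3): chest 3 is available but not opened, probability 1/3; weight (1/3)·(1/3) = 1/9.
If it is in chest 2 (prior 1/3): the guide opened chest 2, so this case is ruled out; weight (1/3)·0 = 0.
If it is in chest 3 (prior 1/3): only chest 2 is available, probability 1; weight (1/3)·1 = 1/3.
The weights sum to 4/9.
So P(the ruby in chest 3 | the guide opened chest 2) = (1/3) / (4/9) = 3/4.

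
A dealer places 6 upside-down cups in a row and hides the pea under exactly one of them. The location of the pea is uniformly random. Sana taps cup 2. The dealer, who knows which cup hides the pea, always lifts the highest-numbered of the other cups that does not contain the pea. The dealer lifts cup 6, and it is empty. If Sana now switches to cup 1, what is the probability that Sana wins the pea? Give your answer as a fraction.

1/5

Condition on the true location of the pea.
If it is under any of cups 1, 2, 3, 4, and 5 (prior 1/6 each): cup 6 is the highest-numbered option available, probability 1; weight (1/6)·1 = 1/6 each.
If it is under cup 6 (prior 1/6): the dealer opened cup 6, so this case is ruled out; weight (1/6)·0 = 0.
The weights sum to 5/6.
So P(the pea under cup 1 | the dealer opened cup 6) = (1/6) / (5/6) = 1/5.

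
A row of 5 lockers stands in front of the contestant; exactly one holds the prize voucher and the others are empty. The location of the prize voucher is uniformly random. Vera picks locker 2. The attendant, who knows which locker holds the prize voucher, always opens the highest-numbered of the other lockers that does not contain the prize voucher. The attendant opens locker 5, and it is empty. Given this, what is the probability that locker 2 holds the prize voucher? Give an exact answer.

1/4

Apply Bayes' rule, conditioning on where the prize voucher actually is.
If it is in any of lockers 1, 2, 3, and 4 (prior 1/5 each): locker 5 is the highest-numbered option available, probability 1; weight (1/5)·1 = 1/5 each.
If it is in locker 5 (prior 1/5): the attendant opened locker 5, so this case is ruled out; weight (1/5)·0 = 0.
The weights sum to 4/5.
So P(the prize voucher in locker 2 | the attendant opened locker 5) = (1/5) / (4/5) = 1/4.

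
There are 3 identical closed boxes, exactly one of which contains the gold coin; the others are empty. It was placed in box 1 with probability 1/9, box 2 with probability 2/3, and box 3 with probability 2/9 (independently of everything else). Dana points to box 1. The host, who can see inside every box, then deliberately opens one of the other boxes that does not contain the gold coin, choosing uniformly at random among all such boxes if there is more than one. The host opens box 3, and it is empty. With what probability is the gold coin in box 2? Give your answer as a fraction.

12/13

Condition on the true location of the gold coin.
If it is in box 1 (prior 1/9): the host has 2 equally likely choices, so probability 1/2; weight (1/9)·(1/2) = 1/18.
If it is in box 2 (prior 2/3): the host has no choice, probability 1; weight (2/3)·1 = 2/3.
If it is in box 3 (prior 2/9): the host opened box 3, so this case is ruled out; weight (2/9)·0 = 0.
The weights sum to 13/18.
So P(the gold coin in box 2 | the host opened box 3) = (2/3) / (13/18) = 12/13.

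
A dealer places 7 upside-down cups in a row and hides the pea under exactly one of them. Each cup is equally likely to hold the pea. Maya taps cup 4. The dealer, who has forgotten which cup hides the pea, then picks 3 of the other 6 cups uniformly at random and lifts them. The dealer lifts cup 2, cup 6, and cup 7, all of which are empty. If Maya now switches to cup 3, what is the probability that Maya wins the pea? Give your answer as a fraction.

Because the dealer chose which cups to lift without knowing where the pea is, the choice is independent of the prize location. Learning that none of the 3 opened cups holds the pea simply rules out those 3 locations and leaves the remaining 4 cups still equally likely by symmetry.
So P(the pea under cup 3) = 1/4.

1/4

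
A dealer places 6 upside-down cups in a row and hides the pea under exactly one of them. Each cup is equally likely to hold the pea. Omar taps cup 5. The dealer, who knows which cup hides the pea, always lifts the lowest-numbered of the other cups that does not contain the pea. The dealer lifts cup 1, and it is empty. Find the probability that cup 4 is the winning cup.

1/5

Consider each possible location of the pea in turn.
If it is under cup 1 (prior 1/6): the dealer opened cup 1, so this case is ruled out; weight (1/6)·0 = 0.
If it is under any of cups 2, 3, 4, 5, and 6 (prior 1/6 each): cup 1 is the lowest-numbered option available, probability 1; weight (1/6)·1 = 1/6 each.
The weights sum to 5/6.
So P(the pea under cup 4 | the dealer opened cup 1) = (1/6) / (5/6) = 1/5.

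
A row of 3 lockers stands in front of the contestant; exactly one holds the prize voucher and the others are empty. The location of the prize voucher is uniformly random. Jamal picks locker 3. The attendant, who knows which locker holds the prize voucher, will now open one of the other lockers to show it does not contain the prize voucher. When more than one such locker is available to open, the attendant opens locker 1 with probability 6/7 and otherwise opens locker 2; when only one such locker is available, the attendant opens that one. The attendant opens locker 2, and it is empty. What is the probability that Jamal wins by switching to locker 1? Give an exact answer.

7/8

Consider each possible location of the prize voucher in turn.
If it is in locker 1 (prior 1/3): only locker 2 is available, probability 1; weight (1/3)·1 = 1/3.
If it is in locker 2 (prior 1/3): the attendant opened locker 2, so this case is ruled out; weight (1/3)·0 = 0.
If it is in locker 3 (prior 1/3): locker 1 is available but not opened, probability 1/7; weight (1/3)·(1/7) = 1/21.
The weights sum to 8/21.
So P(the prize voucher in locker 1 | the attendant opened locker 2) = (1/3) / (8/21) = 7/8.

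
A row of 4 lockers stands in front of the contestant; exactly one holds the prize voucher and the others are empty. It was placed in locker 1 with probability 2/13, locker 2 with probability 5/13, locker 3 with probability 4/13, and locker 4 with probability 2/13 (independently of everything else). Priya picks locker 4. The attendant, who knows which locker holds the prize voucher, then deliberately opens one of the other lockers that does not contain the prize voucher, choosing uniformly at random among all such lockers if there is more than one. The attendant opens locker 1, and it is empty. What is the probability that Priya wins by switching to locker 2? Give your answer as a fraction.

15/31

Consider each possible location of the prize voucher in turn.
If it is in locker 1 (prior 2/13): the attendant opened locker 1, so this case is ruled out; weight (2/13)·0 = 0.
If it is in locker 2 (prior 5/13): the attendant has 2 equally likely choices, so probability 1/2; weight (5/13)·(1/2) = 5/26.
If it is in locker 3 (prior 4/13): the attendant has 2 equally likely choices, so probability 1/2; weight (4/13)·(1/2) = 2/13.
If it is in locker 4 (prior 2/13): the attendant has 3 equally likely choices, so probability 1/3; weight (2/13)·(1/3) = 2/39.
The weights sum to 31/78.
So P(the prize voucher in locker 2 | the attendant opened locker 1) = (5/26) / (31/78) = 15/31.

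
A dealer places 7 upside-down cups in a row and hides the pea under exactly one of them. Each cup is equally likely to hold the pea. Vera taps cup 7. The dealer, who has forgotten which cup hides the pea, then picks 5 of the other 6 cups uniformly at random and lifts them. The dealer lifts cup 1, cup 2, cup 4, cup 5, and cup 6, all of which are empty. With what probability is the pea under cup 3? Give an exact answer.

1/2

Because the dealer chose which cups to lift without knowing where the pea is, the choice is independent of the prize location. Learning that none of the 5 opened cups holds the pea simply rules out those 5 locations and leaves the remaining 2 cups still equally likely by symmetry.
So P(the pea under cup 3) = 1/2.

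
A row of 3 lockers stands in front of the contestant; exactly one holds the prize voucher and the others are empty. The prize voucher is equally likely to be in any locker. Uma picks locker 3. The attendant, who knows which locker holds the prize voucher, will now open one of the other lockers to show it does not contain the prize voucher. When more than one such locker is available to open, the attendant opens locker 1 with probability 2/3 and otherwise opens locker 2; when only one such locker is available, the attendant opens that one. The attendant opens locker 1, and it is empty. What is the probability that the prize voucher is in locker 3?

2/5

Apply Bayes' rule, conditioning on where the prize voucher actually is.
If it is in locker 1 (prior 1/3): the attendant opened locker 1, so this case is ruled out; weight (1/3)·0 = 0.
If it is in locker 2 (prior 1/3): only locker 1 is available, probability 1; weight (1/3)·1 = 1/3.
If it is in locker 3 (prior 1/3): locker 1 is available, opened with probability 2/3; weight (1/3)·(2/3) = 2/9.
The weights sum to 5/9.
So P(the prize voucher in locker 3 | the attendant opened locker 1) = (2/9) / (5/9) = 2/5.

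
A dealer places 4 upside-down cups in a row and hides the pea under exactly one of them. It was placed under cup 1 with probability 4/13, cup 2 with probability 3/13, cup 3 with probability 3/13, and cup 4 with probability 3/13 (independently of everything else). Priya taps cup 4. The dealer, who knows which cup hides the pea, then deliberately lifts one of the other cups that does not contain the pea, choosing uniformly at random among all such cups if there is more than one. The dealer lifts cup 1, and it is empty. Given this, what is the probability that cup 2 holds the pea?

Consider each possible location of the pea in turn.
If it is under cup 1 (prior 4/13): the dealer opened cup 1, so this case is ruled out; weight (4/13)·0 = 0.
If it is under either of cups 2 and 3 (prior 3/13 each): the dealer has 2 equally likely choices, so probability 1/2; weight (3/13)·(1/2) = 3/26 each.
If it is under cup 4 (prior 3/13): the dealer has 3 equally likely choices, so probability 1/3; weight (3/13)·(1/3) = 1/13.
The weights sum to 4/13.
So P(the pea under cup 2 | the dealer opened cup 1) = (3/26) / (4/13) = 3/8.

3/8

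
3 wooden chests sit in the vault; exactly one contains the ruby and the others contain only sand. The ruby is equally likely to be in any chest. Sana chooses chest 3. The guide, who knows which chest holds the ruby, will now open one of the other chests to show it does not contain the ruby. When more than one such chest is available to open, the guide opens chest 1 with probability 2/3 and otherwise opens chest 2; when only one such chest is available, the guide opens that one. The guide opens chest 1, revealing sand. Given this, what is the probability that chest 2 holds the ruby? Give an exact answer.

3/5

Condition on the true location of the ruby.
If it is in chest 1 (prior 1/3): the guide opened chest 1, so this case is ruled out; weight (1/3)·0 = 0.
If it is in chest 2 (prior 1/3): only chest 1 is available, probability 1; weight (1/3)·1 = 1/3.
If it is in chest 3 (prior 1/3): chest 1 is available, opened with probability 2/3; weight (1/3)·(2/3) = 2/9.
The weights sum to 5/9.
So P(the ruby in chest 2 | the guide opened chest 1) = (1/3) / (5/9) = 3/5.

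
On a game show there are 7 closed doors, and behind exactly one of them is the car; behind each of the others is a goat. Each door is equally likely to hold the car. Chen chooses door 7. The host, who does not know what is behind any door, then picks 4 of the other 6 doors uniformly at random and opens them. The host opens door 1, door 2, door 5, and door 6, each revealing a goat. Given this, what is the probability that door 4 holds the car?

1/3

Because the host chose which doors to open without knowing where the car is, the choice is independent of the prize location. Learning that none of the 4 opened doors holds the car simply rules out those 4 locations and leaves the remaining 3 doors still equally likely by symmetry.
So P(the car behind door 4) = 1/3.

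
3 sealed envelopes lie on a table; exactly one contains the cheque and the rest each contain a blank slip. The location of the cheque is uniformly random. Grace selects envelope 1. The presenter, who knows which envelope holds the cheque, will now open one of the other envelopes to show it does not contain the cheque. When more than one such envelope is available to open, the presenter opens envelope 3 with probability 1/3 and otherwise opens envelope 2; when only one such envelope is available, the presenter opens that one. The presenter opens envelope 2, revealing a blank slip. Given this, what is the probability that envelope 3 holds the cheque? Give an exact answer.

Apply Bayes' rule, conditioning on where the cheque actually is.
If it is in envelope 1 (prior 1/3): envelope 3 is available but not opened, probability 2/3; weight (1/3)·(2/3) = 2/9.
If it is in envelope 2 (prior 1/3): the presenter opened envelope 2, so this case is ruled out; weight (1/3)·0 = 0.
If it is in envelope 3 (prior 1/3): only envelope 2 is available, probability 1; weight (1/3)·1 = 1/3.
The weights sum to 5/9.
So P(the cheque in envelope 3 | the presenter opened envelope 2) = (1/3) / (5/9) = 3/5.

3/5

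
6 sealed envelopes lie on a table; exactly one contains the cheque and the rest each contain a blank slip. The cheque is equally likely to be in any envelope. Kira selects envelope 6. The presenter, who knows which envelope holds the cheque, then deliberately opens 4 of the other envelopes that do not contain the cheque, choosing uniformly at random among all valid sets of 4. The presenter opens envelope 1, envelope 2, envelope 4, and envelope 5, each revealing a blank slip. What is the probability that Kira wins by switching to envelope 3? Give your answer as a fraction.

Consider each possible location of the cheque in turn.
If it is in any of envelopes 1, 2, 4, and 5 (prior 1/6 each): that envelope was opened and seen not to hold the prize — ruled out; weight (1/6)·0 = 0 each.
If it is in envelope 3 (prior 1/6): the presenter has no choice, probability 1; weight (1/6)·1 = 1/6.
If it is in envelope 6 (prior 1/6): the presenter has 5 equally likely choices, so probability 1/5; weight (1/6)·(1/5) = 1/30.
The weights sum to 1/5.
So P(the cheque in envelope 3 | the presenter opened envelope 1, envelope 2, envelope 4, and envelope 5) = (1/6) / (1/5) = 5/6.

5/6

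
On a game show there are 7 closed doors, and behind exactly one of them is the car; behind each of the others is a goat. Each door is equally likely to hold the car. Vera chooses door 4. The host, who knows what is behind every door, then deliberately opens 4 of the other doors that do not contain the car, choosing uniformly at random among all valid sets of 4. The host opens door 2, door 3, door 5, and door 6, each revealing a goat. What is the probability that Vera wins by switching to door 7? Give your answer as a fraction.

3/7

Apply Bayes' rule, conditioning on where the car actually is.
If it is behind either of doors 1 and 7 (prior 1/7 each): the host has 5 equally likely choices, so probability 1/5; weight (1/7)·(1/5) = 1/35 each.
If it is behind any of doors 2, 3, 5, and 6 (prior 1/7 each): that door was opened and seen not to hold the prize — ruled out; weight (1/7)·0 = 0 each.
If it is behind door 4 (prior 1/7): the host has 15 equally likely choices, so probability 1/15; weight (1/7)·(1/15) = 1/105.
The weights sum to 1/15.
So P(the car behind door 7 | the host opened door 2, door 3, door 5, and door 6) = (1/35) / (1/15) = 3/7.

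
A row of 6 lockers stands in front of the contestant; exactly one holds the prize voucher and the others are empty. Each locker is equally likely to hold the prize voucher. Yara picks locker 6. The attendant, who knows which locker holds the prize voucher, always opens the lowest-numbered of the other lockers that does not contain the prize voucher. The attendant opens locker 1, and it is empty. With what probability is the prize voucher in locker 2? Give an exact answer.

Apply Bayes' rule, conditioning on where the prize voucher actually is.
If it is in locker 1 (prior 1/6): the attendant opened locker 1, so this case is ruled out; weight (1/6)·0 = 0.
If it is in any of lockers 2, 3, 4, 5, and 6 (prior 1/6 each): locker 1 is the lowest-numbered option available, probability 1; weight (1/6)·1 = 1/6 each.
The weights sum to 5/6.
So P(the prize voucher in locker 2 | the attendant opened locker 1) = (1/6) / (5/6) = 1/5.

1/5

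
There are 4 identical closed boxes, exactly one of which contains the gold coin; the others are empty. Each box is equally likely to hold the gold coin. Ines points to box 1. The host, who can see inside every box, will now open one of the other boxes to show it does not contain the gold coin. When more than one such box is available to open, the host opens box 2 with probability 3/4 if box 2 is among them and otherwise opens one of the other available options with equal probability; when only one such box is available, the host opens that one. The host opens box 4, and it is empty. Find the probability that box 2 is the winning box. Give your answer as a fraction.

Condition on the true location of the gold coin.
If it is in box 1 (prior 1/4): box 2 is available but not opened; box 4 gets probability (1 − 3/4)/2 = 1/8; weight (1/4)·(1/8) = 1/32.
If it is in box 2 (prior 1/4): box 2 holds the prize so is unavailable; the host chooses uniformly among the 2 others, probability 1/2; weight (1/4)·(1/2) = 1/8.
If it is in box 3 (prior 1/4): box 2 is available but not opened, probability 1/4; weight (1/4)·(1/4) = 1/16.
If it is in box 4 (prior 1/4): the host opened box 4, so this case is ruled out; weight (1/4)·0 = 0.
The weights sum to 7/32.
So P(the gold coin in box 2 | the host opened box 4) = (1/8) / (7/32) = 4/7.

4/7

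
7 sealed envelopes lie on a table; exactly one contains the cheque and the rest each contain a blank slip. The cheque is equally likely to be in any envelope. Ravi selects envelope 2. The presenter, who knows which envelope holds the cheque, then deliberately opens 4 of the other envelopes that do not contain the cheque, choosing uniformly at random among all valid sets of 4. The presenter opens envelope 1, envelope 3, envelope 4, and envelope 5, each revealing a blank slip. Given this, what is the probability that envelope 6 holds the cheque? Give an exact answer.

Condition on the true location of the cheque.
If it is in any of envelopes 1, 3, 4, and 5 (prior 1/7 each): that envelope was opened and seen not to hold the prize — ruled out; weight (1/7)·0 = 0 each.
If it is in envelope 2 (prior 1/7): the presenter has 15 equally likely choices, so probability 1/15; weight (1/7)·(1/15) = 1/105.
If it is in either of envelopes 6 and 7 (prior 1/7 each): the presenter has 5 equally likely choices, so probability 1/5; weight (1/7)·(1/5) = 1/35 each.
The weights sum to 1/15.
So P(the cheque in envelope 6 | the presenter opened envelope 1, envelope 3, envelope 4, and envelope 5) = (1/35) / (1/15) = 3/7.

3/7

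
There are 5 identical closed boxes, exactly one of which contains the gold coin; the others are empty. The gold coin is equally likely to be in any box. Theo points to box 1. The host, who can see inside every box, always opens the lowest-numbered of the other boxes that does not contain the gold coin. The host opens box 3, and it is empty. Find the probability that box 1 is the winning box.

Apply Bayes' rule, conditioning on where the gold coin actually is.
If it is in any of boxes 1, 4, and 5 (prior 1/5 each): the host would have opened box 2 instead, probability 0; weight (1/5)·0 = 0 each.
If it is in box 2 (prior 1/5): box 3 is the lowest-numbered option available, probability 1; weight (1/5)·1 = 1/5.
If it is in box 3 (prior 1/5): the host opened box 3, so this case is ruled out; weight (1/5)·0 = 0.
The weights sum to 1/5.
So P(the gold coin in box 1 | the host opened box 3) = 0 / (1/5) = 0.

0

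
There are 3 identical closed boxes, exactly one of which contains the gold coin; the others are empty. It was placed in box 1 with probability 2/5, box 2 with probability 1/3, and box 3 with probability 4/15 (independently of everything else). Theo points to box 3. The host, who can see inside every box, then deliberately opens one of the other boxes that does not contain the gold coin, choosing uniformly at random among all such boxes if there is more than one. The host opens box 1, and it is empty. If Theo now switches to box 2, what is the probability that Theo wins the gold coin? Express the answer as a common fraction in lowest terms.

5/7

Condition on the true location of the gold coin.
If it is in box 1 (prior 2/5): the host opened box 1, so this case is ruled out; weight (2/5)·0 = 0.
If it is in box 2 (prior 1/3): the host has no choice, probability 1; weight (1/3)·1 = 1/3.
If it is in box 3 (prior 4/15): the host has 2 equally likely choices, so probability 1/2; weight (4/15)·(1/2) = 2/15.
The weights sum to 7/15.
So P(the gold coin in box 2 | the host opened box 1) = (1/3) / (7/15) = 5/7.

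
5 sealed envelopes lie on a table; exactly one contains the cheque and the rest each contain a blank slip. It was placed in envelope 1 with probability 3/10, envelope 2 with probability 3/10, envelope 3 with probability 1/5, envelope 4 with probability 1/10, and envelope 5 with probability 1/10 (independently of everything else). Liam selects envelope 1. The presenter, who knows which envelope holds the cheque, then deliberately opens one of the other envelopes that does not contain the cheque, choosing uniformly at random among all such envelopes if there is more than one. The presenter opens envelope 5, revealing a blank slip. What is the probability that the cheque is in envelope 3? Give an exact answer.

Apply Bayes' rule, conditioning on where the cheque actually is.
If it is in envelope 1 (prior 3/10): the presenter has 4 equally likely choices, so probability 1/4; weight (3/10)·(1/4) = 3/40.
If it is in envelope 2 (prior 3/10): the presenter has 3 equally likely choices, so probability 1/3; weight (3/10)·(1/3) = 1/10.
If it is in envelope 3 (prior 1/5): the presenter has 3 equally likely choices, so probability 1/3; weight (1/5)·(1/3) = 1/15.
If it is in envelope 4 (prior 1/10): the presenter has 3 equally likely choices, so probability 1/3; weight (1/10)·(1/3) = 1/30.
If it is in envelope 5 (prior 1/10): the presenter opened envelope 5, so this case is ruled out; weight (1/10)·0 = 0.
The weights sum to 11/40.
So P(the cheque in envelope 3 | the presenter opened envelope 5) = (1/15) / (11/40) = 8/33.

8/33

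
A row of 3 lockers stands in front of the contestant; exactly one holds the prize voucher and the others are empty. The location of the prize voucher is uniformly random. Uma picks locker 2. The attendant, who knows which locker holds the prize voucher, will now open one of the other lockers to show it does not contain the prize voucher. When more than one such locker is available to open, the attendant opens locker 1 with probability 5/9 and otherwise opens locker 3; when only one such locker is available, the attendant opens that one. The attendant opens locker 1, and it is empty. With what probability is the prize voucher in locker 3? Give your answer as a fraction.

Condition on the true location of the prize voucher.
If it is in locker 1 (prior 1/3): the attendant opened locker 1, so this case is ruled out; weight (1/3)·0 = 0.
If it is in locker 2 (prior 1/3): locker 1 is available, opened with probability 5/9; weight (1/3)·(5/9) = 5/27.
If it is in locker 3 (prior 1/3): only locker 1 is available, probability 1; weight (1/3)·1 = 1/3.
The weights sum to 14/27.
So P(the prize voucher in locker 3 | the attendant opened locker 1) = (1/3) / (14/27) = 9/14.

9/14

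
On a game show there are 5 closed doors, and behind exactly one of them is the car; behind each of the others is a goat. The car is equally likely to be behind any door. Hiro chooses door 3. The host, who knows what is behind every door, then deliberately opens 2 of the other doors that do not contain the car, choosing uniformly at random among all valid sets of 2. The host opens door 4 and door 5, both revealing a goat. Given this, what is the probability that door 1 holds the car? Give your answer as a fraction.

Apply Bayes' rule, conditioning on where the car actually is.
If it is behind either of doors 1 and 2 (prior 1/5 each): the host has 3 equally likely choices, so probability 1/3; weight (1/5)·(1/3) = 1/15 each.
If it is behind door 3 (prior 1/5): the host has 6 equally likely choices, so probability 1/6; weight (1/5)·(1/6) = 1/30.
If it is behind either of doors 4 and 5 (prior 1/5 each): that door was opened and seen not to hold the prize — ruled out; weight (1/5)·0 = 0 each.
The weights sum to 1/6.
So P(the car behind door 1 | the host opened door 4 and door 5) = (1/15) / (1/6) = 2/5.

2/5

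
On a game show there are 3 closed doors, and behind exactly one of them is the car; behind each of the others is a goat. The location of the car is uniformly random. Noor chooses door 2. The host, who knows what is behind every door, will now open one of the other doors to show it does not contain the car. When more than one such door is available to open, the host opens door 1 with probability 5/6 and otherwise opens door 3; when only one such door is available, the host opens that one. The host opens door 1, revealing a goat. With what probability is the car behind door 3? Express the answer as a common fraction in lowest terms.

Apply Bayes' rule, conditioning on where the car actually is.
If it is behind door 1 (prior 1/3): the host opened door 1, so this case is ruled out; weight (1/3)·0 = 0.
If it is behind door 2 (prior 1/3): door 1 is available, opened with probability 5/6; weight (1/3)·(5/6) = 5/18.
If it is behind door 3 (prior 1/3): only door 1 is available, probability 1; weight (1/3)·1 = 1/3.
The weights sum to 11/18.
So P(the car behind door 3 | the host opened door 1) = (1/3) / (11/18) = 6/11.

6/11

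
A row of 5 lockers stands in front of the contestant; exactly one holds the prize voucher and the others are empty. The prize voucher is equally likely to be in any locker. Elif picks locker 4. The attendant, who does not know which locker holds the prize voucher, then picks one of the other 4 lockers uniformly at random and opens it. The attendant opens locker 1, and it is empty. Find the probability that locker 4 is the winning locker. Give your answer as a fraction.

Consider each possible location of the prize voucher in turn.
If it is in locker 1 (prior 1/5): the attendant opened locker 1, so this case is ruled out; weight (1/5)·0 = 0.
If it is in any of lockers 2, 3, 4, and 5 (prior 1/5 each): the attendant picks locker 1 with probability 1/4 regardless, and it is not the prize; weight (1/5)·(1/4) = 1/20 each.
The weights sum to 1/5.
So P(the prize voucher in locker 4 | the attendant opened locker 1) = (1/20) / (1/5) = 1/4.

1/4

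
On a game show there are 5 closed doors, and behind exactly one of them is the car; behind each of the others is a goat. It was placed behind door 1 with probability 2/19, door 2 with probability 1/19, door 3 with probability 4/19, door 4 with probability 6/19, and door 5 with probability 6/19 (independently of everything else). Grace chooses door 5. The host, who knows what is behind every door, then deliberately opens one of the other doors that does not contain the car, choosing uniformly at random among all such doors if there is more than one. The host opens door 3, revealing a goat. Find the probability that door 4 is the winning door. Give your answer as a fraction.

4/9

Apply Bayes' rule, conditioning on where the car actually is.
If it is behind door 1 (prior 2/19): the host has 3 equally likely choices, so probability 1/3; weight (2/19)·(1/3) = 2/57.
If it is behind door 2 (prior 1/19): the host has 3 equally likely choices, so probability 1/3; weight (1/19)·(1/3) = 1/57.
If it is behind door 3 (prior 4/19): the host opened door 3, so this case is ruled out; weight (4/19)·0 = 0.
If it is behind door 4 (prior 6/19): the host has 3 equally likely choices, so probability 1/3; weight (6/19)·(1/3) = 2/19.
If it is behind door 5 (prior 6/19): the host has 4 equally likely choices, so probability 1/4; weight (6/19)·(1/4) = 3/38.
The weights sum to 9/38.
So P(the car behind door 4 | the host opened door 3) = (2/19) / (9/38) = 4/9.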